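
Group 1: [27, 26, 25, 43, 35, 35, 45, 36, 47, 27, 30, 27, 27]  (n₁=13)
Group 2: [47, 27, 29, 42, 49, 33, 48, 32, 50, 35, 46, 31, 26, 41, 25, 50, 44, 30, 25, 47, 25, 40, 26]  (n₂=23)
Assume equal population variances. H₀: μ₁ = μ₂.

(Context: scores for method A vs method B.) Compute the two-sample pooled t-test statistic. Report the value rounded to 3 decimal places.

x̄₁=33.077, s₁=7.762, n₁=13
x̄₂=36.870, s₂=9.416, n₂=23
s_p² = [12·7.762² + 22·9.416²]/34 = 78.6333
SE = √(s_p²·(1/13+1/23)) = 3.0769
t = (33.077−36.870)/3.0769 = -1.2326
df = 34

test statistic = -1.233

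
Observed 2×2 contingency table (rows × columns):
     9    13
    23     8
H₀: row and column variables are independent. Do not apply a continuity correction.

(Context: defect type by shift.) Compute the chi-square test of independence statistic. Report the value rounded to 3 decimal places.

Row totals [22, 31], col totals [32, 21], n=53
χ² = (9−13.28)²/13.28 + (13−8.72)²/8.72 + (23−18.72)²/18.72 + (8−12.28)²/12.28 = 5.9590
df = 1

test statistic = 5.959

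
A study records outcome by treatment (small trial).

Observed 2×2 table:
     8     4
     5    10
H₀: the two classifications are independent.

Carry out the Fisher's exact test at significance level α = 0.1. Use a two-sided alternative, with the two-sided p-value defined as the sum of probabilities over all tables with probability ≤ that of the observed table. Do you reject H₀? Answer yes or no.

Margins: r₁=12, r₂=15, c₁=13, c₂=14, n=27
p_obs = C(12,8)·C(15,5)/C(27,13); sum pmf over tables with pmf ≤ p_obs
p-value (two-sided) = 0.12835
At α=0.1: p ≥ α → fail to reject H₀

reject H₀: no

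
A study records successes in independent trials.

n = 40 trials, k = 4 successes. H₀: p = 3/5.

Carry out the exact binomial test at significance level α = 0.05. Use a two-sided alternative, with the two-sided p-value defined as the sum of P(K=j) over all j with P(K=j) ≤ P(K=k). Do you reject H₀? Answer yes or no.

Exact binomial: n=40, k=4, p₀=3/5=0.6000
P(X=j) = C(n,j)·p₀^j·(1−p₀)^(n−j); p = Σ P(X=j) over j with P(X=j) ≤ P(X=4)
p-value (two-sided) = 0.00000
At α=0.05: p < α → reject H₀

reject H₀: yes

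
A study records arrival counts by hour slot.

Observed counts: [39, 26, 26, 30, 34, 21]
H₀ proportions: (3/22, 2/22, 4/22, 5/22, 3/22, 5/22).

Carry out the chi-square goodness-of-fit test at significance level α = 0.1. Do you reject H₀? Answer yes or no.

reject H₀: yes

n = 176; E_i = n·p_i = [24.00, 16.00, 32.00, 40.00, 24.00, 40.00]
χ² = (39−24.00)²/24.00 + (26−16.00)²/16.00 + (26−32.00)²/32.00 + (30−40.00)²/40.00 + (34−24.00)²/24.00 + (21−40.00)²/40.00 = 32.4417
df = 5
p-value (upper-tail) = 0.00000
At α=0.1: p < α → reject H₀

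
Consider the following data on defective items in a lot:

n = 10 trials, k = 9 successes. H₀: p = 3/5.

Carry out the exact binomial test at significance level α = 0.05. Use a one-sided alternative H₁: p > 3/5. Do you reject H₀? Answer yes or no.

reject H₀: yes

Exact binomial: n=10, k=9, p₀=3/5=0.6000
P(X≥9) from Σ C(n,i)·p₀^i·(1−p₀)^(n−i)
p-value (one-sided, H₁ greater) = 0.04636
At α=0.05: p < α → reject H₀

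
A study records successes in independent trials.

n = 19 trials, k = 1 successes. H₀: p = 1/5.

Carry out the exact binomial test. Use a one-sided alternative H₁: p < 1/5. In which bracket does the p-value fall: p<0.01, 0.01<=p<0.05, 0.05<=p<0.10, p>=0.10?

Exact binomial: n=19, k=1, p₀=1/5=0.2000
P(X≤1) from Σ C(n,i)·p₀^i·(1−p₀)^(n−i)
p-value (one-sided, H₁ less) = 0.08287
→ bracket: 0.05<=p<0.10

p-value bracket: 0.05<=p<0.10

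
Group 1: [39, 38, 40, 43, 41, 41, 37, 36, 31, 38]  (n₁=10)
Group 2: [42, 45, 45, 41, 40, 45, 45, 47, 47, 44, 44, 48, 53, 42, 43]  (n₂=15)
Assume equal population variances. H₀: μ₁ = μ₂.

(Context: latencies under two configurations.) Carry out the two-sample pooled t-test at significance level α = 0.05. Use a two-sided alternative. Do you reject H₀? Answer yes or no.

reject H₀: yes

x̄₁=38.400, s₁=3.340, n₁=10
x̄₂=44.733, s₂=3.218, n₂=15
s_p² = [9·3.340² + 14·3.218²]/23 = 10.6667
SE = √(s_p²·(1/10+1/15)) = 1.3333
t = (38.400−44.733)/1.3333 = -4.7500
df = 23
p-value (two-sided) = 0.00009
At α=0.05: p < α → reject H₀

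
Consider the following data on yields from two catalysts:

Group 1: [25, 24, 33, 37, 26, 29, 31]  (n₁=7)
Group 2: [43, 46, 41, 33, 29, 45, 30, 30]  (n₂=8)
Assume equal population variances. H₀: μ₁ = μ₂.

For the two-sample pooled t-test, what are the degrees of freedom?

df = n₁ + n₂ − 2 = 7 + 8 − 2 = 13

degrees of freedom = 13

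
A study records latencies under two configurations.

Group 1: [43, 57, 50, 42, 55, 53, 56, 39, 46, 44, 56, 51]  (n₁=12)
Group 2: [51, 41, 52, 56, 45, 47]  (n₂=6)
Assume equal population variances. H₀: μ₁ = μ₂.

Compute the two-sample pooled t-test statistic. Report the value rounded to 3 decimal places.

x̄₁=49.333, s₁=6.301, n₁=12
x̄₂=48.667, s₂=5.391, n₂=6
s_p² = [11·6.301² + 5·5.391²]/16 = 36.3750
SE = √(s_p²·(1/12+1/6)) = 3.0156
t = (49.333−48.667)/3.0156 = 0.2211
df = 16

test statistic = 0.221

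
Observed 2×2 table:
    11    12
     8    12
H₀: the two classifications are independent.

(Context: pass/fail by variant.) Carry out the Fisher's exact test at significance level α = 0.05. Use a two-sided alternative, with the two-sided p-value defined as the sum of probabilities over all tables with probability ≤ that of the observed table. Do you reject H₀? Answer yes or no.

Margins: r₁=23, r₂=20, c₁=19, c₂=24, n=43
p_obs = C(23,11)·C(20,8)/C(43,19); sum pmf over tables with pmf ≤ p_obs
p-value (two-sided) = 0.75995
At α=0.05: p ≥ α → fail to reject H₀

reject H₀: no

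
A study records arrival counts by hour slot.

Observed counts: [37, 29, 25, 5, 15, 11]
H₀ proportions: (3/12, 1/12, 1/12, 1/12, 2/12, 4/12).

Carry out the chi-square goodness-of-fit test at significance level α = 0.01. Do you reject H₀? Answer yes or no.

n = 122; E_i = n·p_i = [30.50, 10.17, 10.17, 10.17, 20.33, 40.67]
χ² = (37−30.50)²/30.50 + (29−10.17)²/10.17 + (25−10.17)²/10.17 + (5−10.17)²/10.17 + (15−20.33)²/20.33 + (11−40.67)²/40.67 = 83.5820
df = 5
p-value (upper-tail) = 0.00000
At α=0.01: p < α → reject H₀

reject H₀: yes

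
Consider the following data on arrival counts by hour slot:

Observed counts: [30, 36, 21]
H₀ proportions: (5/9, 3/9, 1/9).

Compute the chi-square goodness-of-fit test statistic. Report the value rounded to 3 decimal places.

n = 87; E_i = n·p_i = [48.33, 29.00, 9.67]
χ² = (30−48.33)²/48.33 + (36−29.00)²/29.00 + (21−9.67)²/9.67 = 21.9310
df = 2

test statistic = 21.931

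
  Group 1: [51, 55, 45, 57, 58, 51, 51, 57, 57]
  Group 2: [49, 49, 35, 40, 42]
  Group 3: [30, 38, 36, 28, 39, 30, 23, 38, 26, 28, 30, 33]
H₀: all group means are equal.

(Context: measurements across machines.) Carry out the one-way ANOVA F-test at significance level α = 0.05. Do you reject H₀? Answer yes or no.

reject H₀: yes

Group means [53.56, 43.00, 31.58], grand mean 41.385
SSB = Σnᵢ(x̄ᵢ−x̄)² = 2499.015; SSW = ΣΣ(x−x̄ᵢ)² = 593.139
MSB = 2499.015/2 = 1249.5075; MSW = 593.139/23 = 25.7886
F = MSB/MSW = 48.4518
df = (2, 23)
p-value (upper-tail) = 0.00000
At α=0.05: p < α → reject H₀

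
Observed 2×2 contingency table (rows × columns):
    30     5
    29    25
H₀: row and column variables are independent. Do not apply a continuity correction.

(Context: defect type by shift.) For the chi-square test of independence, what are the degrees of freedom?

df = (r−1)(c−1) = (2−1)·(2−1) = 1

degrees of freedom = 1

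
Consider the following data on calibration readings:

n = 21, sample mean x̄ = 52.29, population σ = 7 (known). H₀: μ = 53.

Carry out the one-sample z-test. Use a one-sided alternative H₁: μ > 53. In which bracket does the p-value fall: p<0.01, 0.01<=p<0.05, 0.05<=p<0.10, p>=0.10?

p-value bracket: p>=0.10

SE = σ/√n = 7/√21 = 1.5275
z = (x̄−μ₀)/SE = (52.29−53)/1.5275 = -0.4648
p-value (one-sided, H₁ greater) = 0.67896
→ bracket: p>=0.10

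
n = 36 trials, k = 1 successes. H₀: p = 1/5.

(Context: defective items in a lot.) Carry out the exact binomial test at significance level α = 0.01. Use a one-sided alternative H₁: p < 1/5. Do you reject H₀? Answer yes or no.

Exact binomial: n=36, k=1, p₀=1/5=0.2000
P(X≤1) from Σ C(n,i)·p₀^i·(1−p₀)^(n−i)
p-value (one-sided, H₁ less) = 0.00325
At α=0.01: p < α → reject H₀

reject H₀: yes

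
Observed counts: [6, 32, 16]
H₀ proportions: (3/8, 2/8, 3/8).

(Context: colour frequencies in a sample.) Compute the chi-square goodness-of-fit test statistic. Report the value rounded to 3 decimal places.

n = 54; E_i = n·p_i = [20.25, 13.50, 20.25]
χ² = (6−20.25)²/20.25 + (32−13.50)²/13.50 + (16−20.25)²/20.25 = 36.2716
df = 2

test statistic = 36.272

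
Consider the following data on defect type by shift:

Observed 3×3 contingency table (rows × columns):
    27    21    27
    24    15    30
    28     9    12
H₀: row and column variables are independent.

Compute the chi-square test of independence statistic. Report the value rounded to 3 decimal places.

Row totals [75, 69, 49], col totals [79, 45, 69], n=193
χ² = (27−30.70)²/30.70 + (21−17.49)²/17.49 + (27−26.81)²/26.81 + (24−28.24)²/28.24 + (15−16.09)²/16.09 + (30−24.67)²/24.67 + (28−20.06)²/20.06 + (9−11.42)²/11.42 + (12−17.52)²/17.52 = 8.4148
df = 4

test statistic = 8.415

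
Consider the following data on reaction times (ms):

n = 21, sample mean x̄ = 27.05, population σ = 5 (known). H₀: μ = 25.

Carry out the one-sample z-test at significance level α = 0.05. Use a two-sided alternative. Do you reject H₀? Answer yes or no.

reject H₀: no

SE = σ/√n = 5/√21 = 1.0911
z = (x̄−μ₀)/SE = (27.05−25)/1.0911 = 1.8789
p-value (two-sided) = 0.06026
At α=0.05: p ≥ α → fail to reject H₀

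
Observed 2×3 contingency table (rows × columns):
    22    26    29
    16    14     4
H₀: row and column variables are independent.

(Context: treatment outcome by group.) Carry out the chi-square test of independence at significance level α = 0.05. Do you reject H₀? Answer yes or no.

Row totals [77, 34], col totals [38, 40, 33], n=111
χ² = (22−26.36)²/26.36 + (26−27.75)²/27.75 + (29−22.89)²/22.89 + (16−11.64)²/11.64 + (14−12.25)²/12.25 + (4−10.11)²/10.11 = 8.0349
df = 2
p-value (upper-tail) = 0.01800
At α=0.05: p < α → reject H₀

reject H₀: yes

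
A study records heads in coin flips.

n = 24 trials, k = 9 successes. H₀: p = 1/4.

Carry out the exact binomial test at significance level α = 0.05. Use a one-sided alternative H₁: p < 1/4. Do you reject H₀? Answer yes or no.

reject H₀: no

Exact binomial: n=24, k=9, p₀=1/4=0.2500
P(X≤9) from Σ C(n,i)·p₀^i·(1−p₀)^(n−i)
p-value (one-sided, H₁ less) = 0.94534
At α=0.05: p ≥ α → fail to reject H₀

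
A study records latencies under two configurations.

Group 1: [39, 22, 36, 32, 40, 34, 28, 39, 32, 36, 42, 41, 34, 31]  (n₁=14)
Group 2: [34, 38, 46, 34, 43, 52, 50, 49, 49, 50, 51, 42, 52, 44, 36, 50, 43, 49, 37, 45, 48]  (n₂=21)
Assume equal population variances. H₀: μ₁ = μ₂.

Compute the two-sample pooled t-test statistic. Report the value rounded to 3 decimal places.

test statistic = -5.052

x̄₁=34.714, s₁=5.525, n₁=14
x̄₂=44.857, s₂=6.002, n₂=21
s_p² = [13·5.525² + 20·6.002²]/33 = 33.8615
SE = √(s_p²·(1/14+1/21)) = 2.0078
t = (34.714−44.857)/2.0078 = -5.0518
df = 33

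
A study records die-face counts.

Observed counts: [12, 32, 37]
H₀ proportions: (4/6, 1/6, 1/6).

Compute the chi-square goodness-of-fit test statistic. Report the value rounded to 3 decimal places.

test statistic = 98.926

n = 81; E_i = n·p_i = [54.00, 13.50, 13.50]
χ² = (12−54.00)²/54.00 + (32−13.50)²/13.50 + (37−13.50)²/13.50 = 98.9259
df = 2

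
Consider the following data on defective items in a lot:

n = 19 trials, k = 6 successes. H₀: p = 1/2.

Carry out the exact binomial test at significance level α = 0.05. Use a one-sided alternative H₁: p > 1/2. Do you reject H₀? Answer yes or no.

Exact binomial: n=19, k=6, p₀=1/2=0.5000
P(X≥6) from Σ C(n,i)·p₀^i·(1−p₀)^(n−i)
p-value (one-sided, H₁ greater) = 0.96822
At α=0.05: p ≥ α → fail to reject H₀

reject H₀: no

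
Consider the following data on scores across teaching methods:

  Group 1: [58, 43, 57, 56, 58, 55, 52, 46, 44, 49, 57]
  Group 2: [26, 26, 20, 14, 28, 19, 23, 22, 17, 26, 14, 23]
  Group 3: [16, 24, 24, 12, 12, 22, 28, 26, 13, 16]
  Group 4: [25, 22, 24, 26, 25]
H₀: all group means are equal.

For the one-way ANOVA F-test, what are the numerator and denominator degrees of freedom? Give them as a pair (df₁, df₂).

degrees of freedom = [3, 34]

k = 4 groups, N = 38 total
df = (k−1, N−k) = (4−1, 38−4) = (3, 34)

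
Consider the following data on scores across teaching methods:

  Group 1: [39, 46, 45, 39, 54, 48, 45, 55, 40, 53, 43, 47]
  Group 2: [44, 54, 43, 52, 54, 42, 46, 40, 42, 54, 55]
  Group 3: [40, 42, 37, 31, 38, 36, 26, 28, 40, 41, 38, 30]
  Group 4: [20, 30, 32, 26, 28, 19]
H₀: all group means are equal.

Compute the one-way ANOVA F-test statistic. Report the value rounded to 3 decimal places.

Group means [46.17, 47.82, 35.58, 25.83], grand mean 40.537
SSB = Σnᵢ(x̄ᵢ−x̄)² = 2555.142; SSW = ΣΣ(x−x̄ᵢ)² = 1163.053
MSB = 2555.142/3 = 851.7140; MSW = 1163.053/37 = 31.4339
F = MSB/MSW = 27.0954
df = (3, 37)

test statistic = 27.095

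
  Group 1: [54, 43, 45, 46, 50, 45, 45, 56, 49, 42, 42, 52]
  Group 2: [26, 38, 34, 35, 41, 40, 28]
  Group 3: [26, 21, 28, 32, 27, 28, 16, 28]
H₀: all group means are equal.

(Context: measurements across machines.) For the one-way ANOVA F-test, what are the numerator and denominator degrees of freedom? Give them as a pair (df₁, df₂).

k = 3 groups, N = 27 total
df = (k−1, N−k) = (3−1, 27−3) = (2, 24)

degrees of freedom = [2, 24]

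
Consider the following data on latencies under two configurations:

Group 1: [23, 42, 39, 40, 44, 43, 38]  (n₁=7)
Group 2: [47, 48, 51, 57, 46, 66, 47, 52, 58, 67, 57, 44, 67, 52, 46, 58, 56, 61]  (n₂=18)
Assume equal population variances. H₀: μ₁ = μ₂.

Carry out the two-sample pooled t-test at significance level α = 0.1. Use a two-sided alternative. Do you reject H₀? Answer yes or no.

x̄₁=38.429, s₁=7.138, n₁=7
x̄₂=54.444, s₂=7.516, n₂=18
s_p² = [6·7.138² + 17·7.516²]/23 = 55.0504
SE = √(s_p²·(1/7+1/18)) = 3.3049
t = (38.429−54.444)/3.3049 = -4.8460
df = 23
p-value (two-sided) = 0.00007
At α=0.1: p < α → reject H₀

reject H₀: yes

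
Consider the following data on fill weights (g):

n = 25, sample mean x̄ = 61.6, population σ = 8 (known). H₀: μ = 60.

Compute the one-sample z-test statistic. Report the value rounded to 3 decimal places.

test statistic = 1.000

SE = σ/√n = 8/√25 = 1.6000
z = (x̄−μ₀)/SE = (61.6−60)/1.6000 = 1.0000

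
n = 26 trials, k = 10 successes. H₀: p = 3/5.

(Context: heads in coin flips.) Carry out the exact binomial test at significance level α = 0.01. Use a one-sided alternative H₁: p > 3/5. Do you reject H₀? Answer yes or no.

reject H₀: no

Exact binomial: n=26, k=10, p₀=3/5=0.6000
P(X≥10) from Σ C(n,i)·p₀^i·(1−p₀)^(n−i)
p-value (one-sided, H₁ greater) = 0.99214
At α=0.01: p ≥ α → fail to reject H₀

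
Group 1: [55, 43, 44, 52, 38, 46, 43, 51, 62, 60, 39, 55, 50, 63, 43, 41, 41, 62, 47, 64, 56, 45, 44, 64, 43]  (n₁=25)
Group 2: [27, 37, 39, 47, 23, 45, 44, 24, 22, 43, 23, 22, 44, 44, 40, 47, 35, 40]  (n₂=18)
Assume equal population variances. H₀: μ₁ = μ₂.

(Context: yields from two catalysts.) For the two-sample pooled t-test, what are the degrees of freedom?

df = n₁ + n₂ − 2 = 25 + 18 − 2 = 41

degrees of freedom = 41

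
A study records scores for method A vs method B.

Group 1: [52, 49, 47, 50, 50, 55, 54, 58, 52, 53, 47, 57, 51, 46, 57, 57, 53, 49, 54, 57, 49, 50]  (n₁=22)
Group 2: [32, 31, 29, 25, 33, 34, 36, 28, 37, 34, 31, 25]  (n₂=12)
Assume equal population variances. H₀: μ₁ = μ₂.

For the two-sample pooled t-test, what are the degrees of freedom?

df = n₁ + n₂ − 2 = 22 + 12 − 2 = 32

degrees of freedom = 32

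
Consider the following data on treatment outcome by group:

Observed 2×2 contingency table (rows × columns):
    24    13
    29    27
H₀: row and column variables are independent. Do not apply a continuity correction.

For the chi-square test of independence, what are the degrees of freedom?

degrees of freedom = 1

df = (r−1)(c−1) = (2−1)·(2−1) = 1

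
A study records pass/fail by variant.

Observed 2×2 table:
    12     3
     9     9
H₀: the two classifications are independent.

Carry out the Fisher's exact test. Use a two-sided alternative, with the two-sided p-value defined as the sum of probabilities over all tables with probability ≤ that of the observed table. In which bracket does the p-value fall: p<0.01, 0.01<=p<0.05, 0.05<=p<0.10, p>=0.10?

p-value bracket: p>=0.10

Margins: r₁=15, r₂=18, c₁=21, c₂=12, n=33
p_obs = C(15,12)·C(18,9)/C(33,21); sum pmf over tables with pmf ≤ p_obs
p-value (two-sided) = 0.14507
→ bracket: p>=0.10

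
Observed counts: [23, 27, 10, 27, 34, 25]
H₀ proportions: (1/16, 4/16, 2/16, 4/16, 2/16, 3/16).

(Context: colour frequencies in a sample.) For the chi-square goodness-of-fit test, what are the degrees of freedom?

degrees of freedom = 5

df = k − 1 = 6 − 1 = 5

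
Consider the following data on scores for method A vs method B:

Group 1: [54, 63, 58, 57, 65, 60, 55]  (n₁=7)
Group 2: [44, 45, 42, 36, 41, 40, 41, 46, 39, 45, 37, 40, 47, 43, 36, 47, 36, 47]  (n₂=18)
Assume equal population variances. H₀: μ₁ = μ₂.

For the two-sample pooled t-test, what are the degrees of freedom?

df = n₁ + n₂ − 2 = 7 + 18 − 2 = 23

degrees of freedom = 23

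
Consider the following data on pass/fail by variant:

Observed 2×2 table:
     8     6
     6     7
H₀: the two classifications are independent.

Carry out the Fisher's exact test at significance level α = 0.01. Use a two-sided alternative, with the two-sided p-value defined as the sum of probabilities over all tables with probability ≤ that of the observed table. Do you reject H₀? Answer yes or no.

reject H₀: no

Margins: r₁=14, r₂=13, c₁=14, c₂=13, n=27
p_obs = C(14,8)·C(13,6)/C(27,14); sum pmf over tables with pmf ≤ p_obs
p-value (two-sided) = 0.70639
At α=0.01: p ≥ α → fail to reject H₀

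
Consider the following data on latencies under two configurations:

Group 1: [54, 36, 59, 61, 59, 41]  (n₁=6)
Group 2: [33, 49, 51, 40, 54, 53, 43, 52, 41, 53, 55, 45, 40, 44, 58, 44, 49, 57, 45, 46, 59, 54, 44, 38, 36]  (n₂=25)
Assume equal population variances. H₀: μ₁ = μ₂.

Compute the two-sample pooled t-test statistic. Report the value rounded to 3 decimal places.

x̄₁=51.667, s₁=10.577, n₁=6
x̄₂=47.320, s₂=7.157, n₂=25
s_p² = [5·10.577² + 24·7.157²]/29 = 61.6818
SE = √(s_p²·(1/6+1/25)) = 3.5704
t = (51.667−47.320)/3.5704 = 1.2174
df = 29

test statistic = 1.217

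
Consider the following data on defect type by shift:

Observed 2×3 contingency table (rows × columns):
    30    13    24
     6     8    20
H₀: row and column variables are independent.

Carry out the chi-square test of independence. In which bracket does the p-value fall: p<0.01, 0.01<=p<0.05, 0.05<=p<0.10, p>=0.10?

Row totals [67, 34], col totals [36, 21, 44], n=101
χ² = (30−23.88)²/23.88 + (13−13.93)²/13.93 + (24−29.19)²/29.19 + (6−12.12)²/12.12 + (8−7.07)²/7.07 + (20−14.81)²/14.81 = 7.5813
df = 2
p-value (upper-tail) = 0.02258
→ bracket: 0.01<=p<0.05

p-value bracket: 0.01<=p<0.05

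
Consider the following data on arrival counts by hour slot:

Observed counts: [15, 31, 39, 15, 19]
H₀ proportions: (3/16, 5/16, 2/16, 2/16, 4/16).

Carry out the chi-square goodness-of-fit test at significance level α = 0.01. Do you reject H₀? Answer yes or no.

n = 119; E_i = n·p_i = [22.31, 37.19, 14.88, 14.88, 29.75]
χ² = (15−22.31)²/22.31 + (31−37.19)²/37.19 + (39−14.88)²/14.88 + (15−14.88)²/14.88 + (19−29.75)²/29.75 = 46.4387
df = 4
p-value (upper-tail) = 0.00000
At α=0.01: p < α → reject H₀

reject H₀: yes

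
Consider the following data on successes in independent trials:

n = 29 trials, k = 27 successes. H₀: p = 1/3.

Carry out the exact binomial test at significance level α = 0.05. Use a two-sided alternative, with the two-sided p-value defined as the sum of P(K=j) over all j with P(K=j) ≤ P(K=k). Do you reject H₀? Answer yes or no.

reject H₀: yes

Exact binomial: n=29, k=27, p₀=1/3=0.3333
P(X=j) = C(n,j)·p₀^j·(1−p₀)^(n−j); p = Σ P(X=j) over j with P(X=j) ≤ P(X=27)
p-value (two-sided) = 0.00000
At α=0.05: p < α → reject H₀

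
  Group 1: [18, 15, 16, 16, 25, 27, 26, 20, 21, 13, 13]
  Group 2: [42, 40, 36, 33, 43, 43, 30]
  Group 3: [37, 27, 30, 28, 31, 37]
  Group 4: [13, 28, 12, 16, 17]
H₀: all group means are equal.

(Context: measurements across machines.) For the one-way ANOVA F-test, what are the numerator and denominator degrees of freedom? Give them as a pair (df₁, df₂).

k = 4 groups, N = 29 total
df = (k−1, N−k) = (4−1, 29−4) = (3, 25)

degrees of freedom = [3, 25]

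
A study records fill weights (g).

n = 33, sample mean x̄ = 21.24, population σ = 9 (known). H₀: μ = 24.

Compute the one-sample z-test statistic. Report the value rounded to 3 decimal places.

test statistic = -1.762

SE = σ/√n = 9/√33 = 1.5667
z = (x̄−μ₀)/SE = (21.24−24)/1.5667 = -1.7617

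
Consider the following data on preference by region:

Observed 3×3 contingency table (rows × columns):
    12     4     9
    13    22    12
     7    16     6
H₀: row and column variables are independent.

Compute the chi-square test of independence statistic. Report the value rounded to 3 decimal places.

Row totals [25, 47, 29], col totals [32, 42, 27], n=101
χ² = (12−7.92)²/7.92 + (4−10.40)²/10.40 + (9−6.68)²/6.68 + (13−14.89)²/14.89 + (22−19.54)²/19.54 + (12−12.56)²/12.56 + (7−9.19)²/9.19 + (16−12.06)²/12.06 + (6−7.75)²/7.75 = 9.6179
df = 4

test statistic = 9.618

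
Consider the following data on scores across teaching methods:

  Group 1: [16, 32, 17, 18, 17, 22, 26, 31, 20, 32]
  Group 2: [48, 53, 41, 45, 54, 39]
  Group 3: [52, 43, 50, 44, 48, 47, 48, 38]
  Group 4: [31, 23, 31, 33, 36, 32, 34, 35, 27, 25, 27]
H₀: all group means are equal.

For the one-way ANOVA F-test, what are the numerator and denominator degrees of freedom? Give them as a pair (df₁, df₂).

k = 4 groups, N = 35 total
df = (k−1, N−k) = (4−1, 35−4) = (3, 31)

degrees of freedom = [3, 31]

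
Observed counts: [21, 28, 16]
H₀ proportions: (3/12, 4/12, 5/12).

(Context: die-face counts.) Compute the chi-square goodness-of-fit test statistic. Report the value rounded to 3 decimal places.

test statistic = 7.775

n = 65; E_i = n·p_i = [16.25, 21.67, 27.08]
χ² = (21−16.25)²/16.25 + (28−21.67)²/21.67 + (16−27.08)²/27.08 = 7.7754
df = 2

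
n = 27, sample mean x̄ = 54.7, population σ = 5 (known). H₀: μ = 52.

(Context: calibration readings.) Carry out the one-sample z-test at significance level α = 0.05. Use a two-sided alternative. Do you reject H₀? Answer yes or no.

SE = σ/√n = 5/√27 = 0.9623
z = (x̄−μ₀)/SE = (54.7−52)/0.9623 = 2.8059
p-value (two-sided) = 0.00502
At α=0.05: p < α → reject H₀

reject H₀: yes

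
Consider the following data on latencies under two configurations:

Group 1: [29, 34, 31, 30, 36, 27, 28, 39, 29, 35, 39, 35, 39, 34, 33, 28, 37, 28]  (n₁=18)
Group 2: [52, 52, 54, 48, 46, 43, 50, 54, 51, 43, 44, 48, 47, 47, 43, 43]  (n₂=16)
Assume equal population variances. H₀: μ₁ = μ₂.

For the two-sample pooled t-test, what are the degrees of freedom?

df = n₁ + n₂ − 2 = 18 + 16 − 2 = 32

degrees of freedom = 32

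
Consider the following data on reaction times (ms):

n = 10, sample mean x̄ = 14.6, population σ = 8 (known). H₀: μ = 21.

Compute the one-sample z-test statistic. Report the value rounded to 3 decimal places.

test statistic = -2.530

SE = σ/√n = 8/√10 = 2.5298
z = (x̄−μ₀)/SE = (14.6−21)/2.5298 = -2.5298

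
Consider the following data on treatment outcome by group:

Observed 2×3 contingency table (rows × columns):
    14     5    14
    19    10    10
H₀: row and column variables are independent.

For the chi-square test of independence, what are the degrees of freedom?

degrees of freedom = 2

df = (r−1)(c−1) = (2−1)·(3−1) = 2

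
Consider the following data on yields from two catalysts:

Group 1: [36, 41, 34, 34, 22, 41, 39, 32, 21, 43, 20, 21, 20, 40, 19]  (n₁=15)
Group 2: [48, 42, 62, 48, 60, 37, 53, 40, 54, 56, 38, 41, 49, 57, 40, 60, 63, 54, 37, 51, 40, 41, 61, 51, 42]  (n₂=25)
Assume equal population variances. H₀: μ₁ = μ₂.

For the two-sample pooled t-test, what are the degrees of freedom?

df = n₁ + n₂ − 2 = 15 + 25 − 2 = 38

degrees of freedom = 38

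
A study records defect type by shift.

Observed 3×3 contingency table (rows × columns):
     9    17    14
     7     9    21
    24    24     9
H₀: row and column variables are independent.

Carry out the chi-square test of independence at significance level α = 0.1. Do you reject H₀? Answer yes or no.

reject H₀: yes

Row totals [40, 37, 57], col totals [40, 50, 44], n=134
χ² = (9−11.94)²/11.94 + (17−14.93)²/14.93 + (14−13.13)²/13.13 + (7−11.04)²/11.04 + (9−13.81)²/13.81 + (21−12.15)²/12.15 + (24−17.01)²/17.01 + (24−21.27)²/21.27 + (9−18.72)²/18.72 = 18.9340
df = 4
p-value (upper-tail) = 0.00081
At α=0.1: p < α → reject H₀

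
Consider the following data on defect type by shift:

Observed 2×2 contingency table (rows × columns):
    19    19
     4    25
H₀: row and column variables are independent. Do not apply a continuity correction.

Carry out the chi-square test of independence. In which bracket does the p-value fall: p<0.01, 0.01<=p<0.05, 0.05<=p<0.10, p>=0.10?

Row totals [38, 29], col totals [23, 44], n=67
χ² = (19−13.04)²/13.04 + (19−24.96)²/24.96 + (4−9.96)²/9.96 + (25−19.04)²/19.04 = 9.5644
df = 1
p-value (upper-tail) = 0.00198
→ bracket: p<0.01

p-value bracket: p<0.01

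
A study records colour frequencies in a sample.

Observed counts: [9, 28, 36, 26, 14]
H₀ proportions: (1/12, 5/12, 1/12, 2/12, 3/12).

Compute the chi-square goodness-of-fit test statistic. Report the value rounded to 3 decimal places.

test statistic = 92.713

n = 113; E_i = n·p_i = [9.42, 47.08, 9.42, 18.83, 28.25]
χ² = (9−9.42)²/9.42 + (28−47.08)²/47.08 + (36−9.42)²/9.42 + (26−18.83)²/18.83 + (14−28.25)²/28.25 = 92.7133
df = 4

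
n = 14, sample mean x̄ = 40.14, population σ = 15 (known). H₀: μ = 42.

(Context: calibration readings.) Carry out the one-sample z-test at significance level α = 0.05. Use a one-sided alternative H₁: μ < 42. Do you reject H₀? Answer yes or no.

SE = σ/√n = 15/√14 = 4.0089
z = (x̄−μ₀)/SE = (40.14−42)/4.0089 = -0.4640
p-value (one-sided, H₁ less) = 0.32134
At α=0.05: p ≥ α → fail to reject H₀

reject H₀: no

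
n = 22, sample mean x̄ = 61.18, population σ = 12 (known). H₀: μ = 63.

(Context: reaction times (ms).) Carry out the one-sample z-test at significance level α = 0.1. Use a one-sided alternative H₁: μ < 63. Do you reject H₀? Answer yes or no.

SE = σ/√n = 12/√22 = 2.5584
z = (x̄−μ₀)/SE = (61.18−63)/2.5584 = -0.7114
p-value (one-sided, H₁ less) = 0.23842
At α=0.1: p ≥ α → fail to reject H₀

reject H₀: no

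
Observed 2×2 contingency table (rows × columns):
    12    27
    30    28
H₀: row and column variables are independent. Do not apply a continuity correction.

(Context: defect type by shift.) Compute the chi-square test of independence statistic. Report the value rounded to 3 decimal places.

test statistic = 4.171

Row totals [39, 58], col totals [42, 55], n=97
χ² = (12−16.89)²/16.89 + (27−22.11)²/22.11 + (30−25.11)²/25.11 + (28−32.89)²/32.89 = 4.1708
df = 1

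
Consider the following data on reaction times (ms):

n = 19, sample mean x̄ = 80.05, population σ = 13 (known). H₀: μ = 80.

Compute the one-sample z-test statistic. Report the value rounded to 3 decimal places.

SE = σ/√n = 13/√19 = 2.9824
z = (x̄−μ₀)/SE = (80.05−80)/2.9824 = 0.0168

test statistic = 0.017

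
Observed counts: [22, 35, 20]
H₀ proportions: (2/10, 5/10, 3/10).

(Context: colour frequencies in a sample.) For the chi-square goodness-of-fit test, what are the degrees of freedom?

degrees of freedom = 2

df = k − 1 = 3 − 1 = 2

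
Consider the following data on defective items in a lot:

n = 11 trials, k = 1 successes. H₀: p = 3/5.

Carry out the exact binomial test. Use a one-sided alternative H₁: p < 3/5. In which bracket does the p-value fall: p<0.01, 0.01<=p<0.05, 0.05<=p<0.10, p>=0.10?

p-value bracket: p<0.01

Exact binomial: n=11, k=1, p₀=3/5=0.6000
P(X≤1) from Σ C(n,i)·p₀^i·(1−p₀)^(n−i)
p-value (one-sided, H₁ less) = 0.00073
→ bracket: p<0.01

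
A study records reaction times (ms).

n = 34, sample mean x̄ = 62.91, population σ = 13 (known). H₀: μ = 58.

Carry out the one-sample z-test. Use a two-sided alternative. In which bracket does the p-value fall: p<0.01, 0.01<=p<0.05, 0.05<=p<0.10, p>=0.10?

SE = σ/√n = 13/√34 = 2.2295
z = (x̄−μ₀)/SE = (62.91−58)/2.2295 = 2.2023
p-value (two-sided) = 0.02764
→ bracket: 0.01<=p<0.05

p-value bracket: 0.01<=p<0.05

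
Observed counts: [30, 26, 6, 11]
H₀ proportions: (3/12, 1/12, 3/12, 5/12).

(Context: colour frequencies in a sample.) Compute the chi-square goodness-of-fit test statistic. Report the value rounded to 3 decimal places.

n = 73; E_i = n·p_i = [18.25, 6.08, 18.25, 30.42]
χ² = (30−18.25)²/18.25 + (26−6.08)²/6.08 + (6−18.25)²/18.25 + (11−30.42)²/30.42 = 93.3890
df = 3

test statistic = 93.389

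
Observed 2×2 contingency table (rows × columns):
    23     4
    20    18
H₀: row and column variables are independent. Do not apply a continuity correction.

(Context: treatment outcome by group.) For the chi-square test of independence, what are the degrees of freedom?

degrees of freedom = 1

df = (r−1)(c−1) = (2−1)·(2−1) = 1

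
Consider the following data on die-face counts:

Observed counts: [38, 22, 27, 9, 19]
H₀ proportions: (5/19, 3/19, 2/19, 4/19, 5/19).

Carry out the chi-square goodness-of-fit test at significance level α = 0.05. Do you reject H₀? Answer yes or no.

reject H₀: yes

n = 115; E_i = n·p_i = [30.26, 18.16, 12.11, 24.21, 30.26]
χ² = (38−30.26)²/30.26 + (22−18.16)²/18.16 + (27−12.11)²/12.11 + (9−24.21)²/24.21 + (19−30.26)²/30.26 = 34.8659
df = 4
p-value (upper-tail) = 0.00000
At α=0.05: p < α → reject H₀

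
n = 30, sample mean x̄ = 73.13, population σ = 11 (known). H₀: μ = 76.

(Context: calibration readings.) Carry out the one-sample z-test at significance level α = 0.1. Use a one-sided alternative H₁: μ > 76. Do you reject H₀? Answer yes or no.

SE = σ/√n = 11/√30 = 2.0083
z = (x̄−μ₀)/SE = (73.13−76)/2.0083 = -1.4291
p-value (one-sided, H₁ greater) = 0.92351
At α=0.1: p ≥ α → fail to reject H₀

reject H₀: no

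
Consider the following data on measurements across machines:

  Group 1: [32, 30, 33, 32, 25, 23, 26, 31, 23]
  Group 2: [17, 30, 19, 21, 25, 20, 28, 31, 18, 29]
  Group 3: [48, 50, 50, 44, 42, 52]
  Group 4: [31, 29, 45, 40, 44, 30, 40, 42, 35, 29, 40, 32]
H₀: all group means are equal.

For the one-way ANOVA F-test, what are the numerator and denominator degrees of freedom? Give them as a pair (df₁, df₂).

degrees of freedom = [3, 33]

k = 4 groups, N = 37 total
df = (k−1, N−k) = (4−1, 37−4) = (3, 33)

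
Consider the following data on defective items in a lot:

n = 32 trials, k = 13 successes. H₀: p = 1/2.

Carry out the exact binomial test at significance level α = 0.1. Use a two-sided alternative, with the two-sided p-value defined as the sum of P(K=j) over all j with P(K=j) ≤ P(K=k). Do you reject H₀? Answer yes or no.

Exact binomial: n=32, k=13, p₀=1/2=0.5000
P(X=j) = C(n,j)·p₀^j·(1−p₀)^(n−j); p = Σ P(X=j) over j with P(X=j) ≤ P(X=13)
p-value (two-sided) = 0.37709
At α=0.1: p ≥ α → fail to reject H₀

reject H₀: no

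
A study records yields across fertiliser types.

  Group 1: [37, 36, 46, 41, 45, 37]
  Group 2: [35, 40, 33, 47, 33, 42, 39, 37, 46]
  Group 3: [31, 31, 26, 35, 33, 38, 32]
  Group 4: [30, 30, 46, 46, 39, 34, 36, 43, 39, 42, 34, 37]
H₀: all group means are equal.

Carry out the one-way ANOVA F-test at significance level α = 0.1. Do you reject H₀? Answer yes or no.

reject H₀: yes

Group means [40.33, 39.11, 32.29, 38.00], grand mean 37.529
SSB = Σnᵢ(x̄ᵢ−x̄)² = 264.820; SSW = ΣΣ(x−x̄ᵢ)² = 729.651
MSB = 264.820/3 = 88.2733; MSW = 729.651/30 = 24.3217
F = MSB/MSW = 3.6294
df = (3, 30)
p-value (upper-tail) = 0.02400
At α=0.1: p < α → reject H₀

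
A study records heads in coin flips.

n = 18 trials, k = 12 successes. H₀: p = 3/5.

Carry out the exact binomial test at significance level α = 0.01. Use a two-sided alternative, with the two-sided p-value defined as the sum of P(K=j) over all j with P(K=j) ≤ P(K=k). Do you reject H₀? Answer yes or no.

Exact binomial: n=18, k=12, p₀=3/5=0.6000
P(X=j) = C(n,j)·p₀^j·(1−p₀)^(n−j); p = Σ P(X=j) over j with P(X=j) ≤ P(X=12)
p-value (two-sided) = 0.63744
At α=0.01: p ≥ α → fail to reject H₀

reject H₀: no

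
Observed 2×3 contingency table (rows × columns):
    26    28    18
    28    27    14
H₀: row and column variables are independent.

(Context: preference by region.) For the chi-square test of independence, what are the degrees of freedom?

degrees of freedom = 2

df = (r−1)(c−1) = (2−1)·(3−1) = 2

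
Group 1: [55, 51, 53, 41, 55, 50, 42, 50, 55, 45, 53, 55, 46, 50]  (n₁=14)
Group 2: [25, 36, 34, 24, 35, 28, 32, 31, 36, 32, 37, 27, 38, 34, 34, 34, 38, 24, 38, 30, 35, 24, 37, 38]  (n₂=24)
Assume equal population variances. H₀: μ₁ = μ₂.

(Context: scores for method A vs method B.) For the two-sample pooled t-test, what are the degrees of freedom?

df = n₁ + n₂ − 2 = 14 + 24 − 2 = 36

degrees of freedom = 36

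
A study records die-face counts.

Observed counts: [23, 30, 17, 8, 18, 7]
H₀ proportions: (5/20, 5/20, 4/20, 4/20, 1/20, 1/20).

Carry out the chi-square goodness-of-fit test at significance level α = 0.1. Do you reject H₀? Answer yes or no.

n = 103; E_i = n·p_i = [25.75, 25.75, 20.60, 20.60, 5.15, 5.15]
χ² = (23−25.75)²/25.75 + (30−25.75)²/25.75 + (17−20.60)²/20.60 + (8−20.60)²/20.60 + (18−5.15)²/5.15 + (7−5.15)²/5.15 = 42.0583
df = 5
p-value (upper-tail) = 0.00000
At α=0.1: p < α → reject H₀

reject H₀: yes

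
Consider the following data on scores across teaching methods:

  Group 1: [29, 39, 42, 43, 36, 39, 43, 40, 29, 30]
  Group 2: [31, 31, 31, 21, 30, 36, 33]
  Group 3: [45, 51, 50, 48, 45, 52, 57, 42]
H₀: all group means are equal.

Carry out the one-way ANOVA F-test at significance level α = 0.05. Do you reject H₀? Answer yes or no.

reject H₀: yes

Group means [37.00, 30.43, 48.75], grand mean 38.920
SSB = Σnᵢ(x̄ᵢ−x̄)² = 1314.626; SSW = ΣΣ(x−x̄ᵢ)² = 579.214
MSB = 1314.626/2 = 657.3129; MSW = 579.214/22 = 26.3279
F = MSB/MSW = 24.9664
df = (2, 22)
p-value (upper-tail) = 0.00000
At α=0.05: p < α → reject H₀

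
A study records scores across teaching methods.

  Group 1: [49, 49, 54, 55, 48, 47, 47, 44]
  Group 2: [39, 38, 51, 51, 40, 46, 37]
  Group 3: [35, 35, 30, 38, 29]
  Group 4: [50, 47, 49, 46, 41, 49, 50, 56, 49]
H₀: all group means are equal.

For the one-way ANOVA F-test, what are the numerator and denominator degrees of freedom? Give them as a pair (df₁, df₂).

k = 4 groups, N = 29 total
df = (k−1, N−k) = (4−1, 29−4) = (3, 25)

degrees of freedom = [3, 25]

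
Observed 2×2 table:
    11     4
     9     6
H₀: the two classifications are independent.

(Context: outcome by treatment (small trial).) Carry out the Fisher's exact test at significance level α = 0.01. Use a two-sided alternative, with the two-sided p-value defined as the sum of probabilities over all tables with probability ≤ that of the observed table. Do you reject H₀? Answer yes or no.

reject H₀: no

Margins: r₁=15, r₂=15, c₁=20, c₂=10, n=30
p_obs = C(15,11)·C(15,9)/C(30,20); sum pmf over tables with pmf ≤ p_obs
p-value (two-sided) = 0.69985
At α=0.01: p ≥ α → fail to reject H₀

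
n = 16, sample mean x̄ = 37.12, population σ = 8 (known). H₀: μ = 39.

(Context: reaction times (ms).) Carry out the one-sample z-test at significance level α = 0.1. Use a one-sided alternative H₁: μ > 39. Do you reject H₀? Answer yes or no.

SE = σ/√n = 8/√16 = 2.0000
z = (x̄−μ₀)/SE = (37.12−39)/2.0000 = -0.9400
p-value (one-sided, H₁ greater) = 0.82639
At α=0.1: p ≥ α → fail to reject H₀

reject H₀: no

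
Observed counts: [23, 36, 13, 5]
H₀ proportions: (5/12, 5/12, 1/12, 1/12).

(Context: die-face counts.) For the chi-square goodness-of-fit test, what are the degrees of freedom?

df = k − 1 = 4 − 1 = 3

degrees of freedom = 3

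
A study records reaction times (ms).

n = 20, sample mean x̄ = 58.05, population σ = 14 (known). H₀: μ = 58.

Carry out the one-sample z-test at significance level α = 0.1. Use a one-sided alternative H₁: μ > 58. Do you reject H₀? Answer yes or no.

SE = σ/√n = 14/√20 = 3.1305
z = (x̄−μ₀)/SE = (58.05−58)/3.1305 = 0.0160
p-value (one-sided, H₁ greater) = 0.49363
At α=0.1: p ≥ α → fail to reject H₀

reject H₀: no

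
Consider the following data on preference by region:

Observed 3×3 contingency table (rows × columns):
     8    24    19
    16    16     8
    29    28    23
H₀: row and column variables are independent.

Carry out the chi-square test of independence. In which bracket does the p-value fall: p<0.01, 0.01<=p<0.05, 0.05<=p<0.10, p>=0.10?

Row totals [51, 40, 80], col totals [53, 68, 50], n=171
χ² = (8−15.81)²/15.81 + (24−20.28)²/20.28 + (19−14.91)²/14.91 + (16−12.40)²/12.40 + (16−15.91)²/15.91 + (8−11.70)²/11.70 + (29−24.80)²/24.80 + (28−31.81)²/31.81 + (23−23.39)²/23.39 = 9.0502
df = 4
p-value (upper-tail) = 0.05986
→ bracket: 0.05<=p<0.10

p-value bracket: 0.05<=p<0.10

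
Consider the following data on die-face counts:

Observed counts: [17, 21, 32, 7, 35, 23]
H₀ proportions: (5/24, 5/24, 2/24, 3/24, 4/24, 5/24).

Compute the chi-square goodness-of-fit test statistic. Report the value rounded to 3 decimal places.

n = 135; E_i = n·p_i = [28.12, 28.12, 11.25, 16.88, 22.50, 28.12]
χ² = (17−28.12)²/28.12 + (21−28.12)²/28.12 + (32−11.25)²/11.25 + (7−16.88)²/16.88 + (35−22.50)²/22.50 + (23−28.12)²/28.12 = 58.1348
df = 5

test statistic = 58.135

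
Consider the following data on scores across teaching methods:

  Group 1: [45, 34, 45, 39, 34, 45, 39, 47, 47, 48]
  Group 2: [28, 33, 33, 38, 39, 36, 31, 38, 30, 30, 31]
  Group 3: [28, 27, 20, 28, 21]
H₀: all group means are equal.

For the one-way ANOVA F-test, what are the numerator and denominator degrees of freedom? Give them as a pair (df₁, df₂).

k = 3 groups, N = 26 total
df = (k−1, N−k) = (3−1, 26−3) = (2, 23)

degrees of freedom = [2, 23]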